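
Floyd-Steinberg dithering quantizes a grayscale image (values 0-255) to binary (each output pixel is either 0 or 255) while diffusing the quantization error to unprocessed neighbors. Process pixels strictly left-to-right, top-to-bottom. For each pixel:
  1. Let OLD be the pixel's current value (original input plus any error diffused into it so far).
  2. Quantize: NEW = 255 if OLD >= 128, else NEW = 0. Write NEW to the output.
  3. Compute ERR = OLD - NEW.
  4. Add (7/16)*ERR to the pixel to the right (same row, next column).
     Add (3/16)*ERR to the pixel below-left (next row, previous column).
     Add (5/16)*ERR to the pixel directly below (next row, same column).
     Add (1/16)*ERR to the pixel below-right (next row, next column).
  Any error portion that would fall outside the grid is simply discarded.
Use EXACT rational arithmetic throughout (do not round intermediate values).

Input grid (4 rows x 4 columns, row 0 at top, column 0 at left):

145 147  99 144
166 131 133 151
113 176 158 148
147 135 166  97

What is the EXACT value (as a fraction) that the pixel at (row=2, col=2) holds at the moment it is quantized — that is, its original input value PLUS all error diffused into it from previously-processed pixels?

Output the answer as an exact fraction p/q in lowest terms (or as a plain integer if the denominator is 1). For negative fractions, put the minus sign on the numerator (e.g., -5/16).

(0,0): OLD=145 → NEW=255, ERR=-110
(0,1): OLD=791/8 → NEW=0, ERR=791/8
(0,2): OLD=18209/128 → NEW=255, ERR=-14431/128
(0,3): OLD=193895/2048 → NEW=0, ERR=193895/2048
(1,0): OLD=19221/128 → NEW=255, ERR=-13419/128
(1,1): OLD=90131/1024 → NEW=0, ERR=90131/1024
(1,2): OLD=5249679/32768 → NEW=255, ERR=-3106161/32768
(1,3): OLD=69241625/524288 → NEW=255, ERR=-64451815/524288
(2,0): OLD=1585025/16384 → NEW=0, ERR=1585025/16384
(2,1): OLD=116132251/524288 → NEW=255, ERR=-17561189/524288
(2,2): OLD=100846311/1048576 → NEW=0, ERR=100846311/1048576
Target (2,2): original=158, with diffused error = 100846311/1048576

Answer: 100846311/1048576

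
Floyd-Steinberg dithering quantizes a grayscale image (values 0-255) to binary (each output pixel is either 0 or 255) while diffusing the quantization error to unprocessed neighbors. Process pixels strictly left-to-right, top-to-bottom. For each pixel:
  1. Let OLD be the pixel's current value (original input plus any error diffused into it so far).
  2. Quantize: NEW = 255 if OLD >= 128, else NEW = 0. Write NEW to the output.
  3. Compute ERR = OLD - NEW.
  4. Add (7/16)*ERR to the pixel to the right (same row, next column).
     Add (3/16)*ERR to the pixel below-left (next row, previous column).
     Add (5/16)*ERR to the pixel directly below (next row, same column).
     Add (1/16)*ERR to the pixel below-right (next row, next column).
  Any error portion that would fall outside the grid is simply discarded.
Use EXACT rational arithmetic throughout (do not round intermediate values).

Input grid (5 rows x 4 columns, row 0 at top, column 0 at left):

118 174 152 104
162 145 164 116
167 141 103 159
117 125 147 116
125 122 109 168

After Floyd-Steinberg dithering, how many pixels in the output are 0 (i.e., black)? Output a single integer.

Answer: 9

Derivation:
(0,0): OLD=118 → NEW=0, ERR=118
(0,1): OLD=1805/8 → NEW=255, ERR=-235/8
(0,2): OLD=17811/128 → NEW=255, ERR=-14829/128
(0,3): OLD=109189/2048 → NEW=0, ERR=109189/2048
(1,0): OLD=24751/128 → NEW=255, ERR=-7889/128
(1,1): OLD=96777/1024 → NEW=0, ERR=96777/1024
(1,2): OLD=5809917/32768 → NEW=255, ERR=-2545923/32768
(1,3): OLD=47934843/524288 → NEW=0, ERR=47934843/524288
(2,0): OLD=2710899/16384 → NEW=255, ERR=-1467021/16384
(2,1): OLD=59213281/524288 → NEW=0, ERR=59213281/524288
(2,2): OLD=158525013/1048576 → NEW=255, ERR=-108861867/1048576
(2,3): OLD=2303423169/16777216 → NEW=255, ERR=-1974766911/16777216
(3,0): OLD=924383619/8388608 → NEW=0, ERR=924383619/8388608
(3,1): OLD=24621164253/134217728 → NEW=255, ERR=-9604356387/134217728
(3,2): OLD=146542200739/2147483648 → NEW=0, ERR=146542200739/2147483648
(3,3): OLD=3524725129205/34359738368 → NEW=0, ERR=3524725129205/34359738368
(4,0): OLD=313573076359/2147483648 → NEW=255, ERR=-234035253881/2147483648
(4,1): OLD=1230780800725/17179869184 → NEW=0, ERR=1230780800725/17179869184
(4,2): OLD=96993151135605/549755813888 → NEW=255, ERR=-43194581405835/549755813888
(4,3): OLD=1494874371615683/8796093022208 → NEW=255, ERR=-748129349047357/8796093022208
Output grid:
  Row 0: .##.  (2 black, running=2)
  Row 1: #.#.  (2 black, running=4)
  Row 2: #.##  (1 black, running=5)
  Row 3: .#..  (3 black, running=8)
  Row 4: #.##  (1 black, running=9)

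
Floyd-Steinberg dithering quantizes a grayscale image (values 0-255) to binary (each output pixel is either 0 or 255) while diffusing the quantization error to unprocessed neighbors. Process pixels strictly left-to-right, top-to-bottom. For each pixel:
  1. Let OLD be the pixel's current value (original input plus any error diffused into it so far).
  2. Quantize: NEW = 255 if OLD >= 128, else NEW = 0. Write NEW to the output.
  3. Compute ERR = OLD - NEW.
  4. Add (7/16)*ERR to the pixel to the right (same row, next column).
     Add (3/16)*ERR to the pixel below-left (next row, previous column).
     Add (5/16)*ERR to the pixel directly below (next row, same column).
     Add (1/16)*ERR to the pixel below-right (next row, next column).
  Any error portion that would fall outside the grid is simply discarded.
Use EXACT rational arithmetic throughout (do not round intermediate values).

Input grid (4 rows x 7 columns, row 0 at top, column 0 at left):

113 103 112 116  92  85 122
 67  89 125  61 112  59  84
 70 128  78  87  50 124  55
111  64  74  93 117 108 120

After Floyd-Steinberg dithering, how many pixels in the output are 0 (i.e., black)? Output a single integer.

Answer: 18

Derivation:
(0,0): OLD=113 → NEW=0, ERR=113
(0,1): OLD=2439/16 → NEW=255, ERR=-1641/16
(0,2): OLD=17185/256 → NEW=0, ERR=17185/256
(0,3): OLD=595431/4096 → NEW=255, ERR=-449049/4096
(0,4): OLD=2885969/65536 → NEW=0, ERR=2885969/65536
(0,5): OLD=109330743/1048576 → NEW=0, ERR=109330743/1048576
(0,6): OLD=2812135553/16777216 → NEW=255, ERR=-1466054527/16777216
(1,0): OLD=21269/256 → NEW=0, ERR=21269/256
(1,1): OLD=231315/2048 → NEW=0, ERR=231315/2048
(1,2): OLD=11037967/65536 → NEW=255, ERR=-5673713/65536
(1,3): OLD=345123/262144 → NEW=0, ERR=345123/262144
(1,4): OLD=2332624841/16777216 → NEW=255, ERR=-1945565239/16777216
(1,5): OLD=3652919577/134217728 → NEW=0, ERR=3652919577/134217728
(1,6): OLD=161311217495/2147483648 → NEW=0, ERR=161311217495/2147483648
(2,0): OLD=3838465/32768 → NEW=0, ERR=3838465/32768
(2,1): OLD=213390363/1048576 → NEW=255, ERR=-53996517/1048576
(2,2): OLD=599324945/16777216 → NEW=0, ERR=599324945/16777216
(2,3): OLD=10185216201/134217728 → NEW=0, ERR=10185216201/134217728
(2,4): OLD=55991773977/1073741824 → NEW=0, ERR=55991773977/1073741824
(2,5): OLD=5571627261363/34359738368 → NEW=255, ERR=-3190106022477/34359738368
(2,6): OLD=21745872417813/549755813888 → NEW=0, ERR=21745872417813/549755813888
(3,0): OLD=2314435825/16777216 → NEW=255, ERR=-1963754255/16777216
(3,1): OLD=1438568477/134217728 → NEW=0, ERR=1438568477/134217728
(3,2): OLD=108300430759/1073741824 → NEW=0, ERR=108300430759/1073741824
(3,3): OLD=742392903969/4294967296 → NEW=255, ERR=-352823756511/4294967296
(3,4): OLD=46559080976625/549755813888 → NEW=0, ERR=46559080976625/549755813888
(3,5): OLD=557294268483171/4398046511104 → NEW=0, ERR=557294268483171/4398046511104
(3,6): OLD=12806810506537341/70368744177664 → NEW=255, ERR=-5137219258766979/70368744177664
Output grid:
  Row 0: .#.#..#  (4 black, running=4)
  Row 1: ..#.#..  (5 black, running=9)
  Row 2: .#...#.  (5 black, running=14)
  Row 3: #..#..#  (4 black, running=18)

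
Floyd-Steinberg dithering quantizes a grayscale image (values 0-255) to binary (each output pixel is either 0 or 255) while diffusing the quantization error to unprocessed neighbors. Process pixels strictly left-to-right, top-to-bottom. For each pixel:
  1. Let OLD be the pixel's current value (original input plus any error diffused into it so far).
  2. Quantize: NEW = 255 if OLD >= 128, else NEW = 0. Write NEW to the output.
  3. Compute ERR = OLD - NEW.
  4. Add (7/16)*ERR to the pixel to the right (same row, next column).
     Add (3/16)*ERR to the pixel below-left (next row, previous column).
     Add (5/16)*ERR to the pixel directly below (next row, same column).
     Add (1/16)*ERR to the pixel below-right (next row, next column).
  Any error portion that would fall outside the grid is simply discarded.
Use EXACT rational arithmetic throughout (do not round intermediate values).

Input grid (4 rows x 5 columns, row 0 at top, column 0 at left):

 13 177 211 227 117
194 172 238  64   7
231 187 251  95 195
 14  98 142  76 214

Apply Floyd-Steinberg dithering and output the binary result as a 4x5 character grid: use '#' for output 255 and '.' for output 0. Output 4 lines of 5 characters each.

(0,0): OLD=13 → NEW=0, ERR=13
(0,1): OLD=2923/16 → NEW=255, ERR=-1157/16
(0,2): OLD=45917/256 → NEW=255, ERR=-19363/256
(0,3): OLD=794251/4096 → NEW=255, ERR=-250229/4096
(0,4): OLD=5916109/65536 → NEW=0, ERR=5916109/65536
(1,0): OLD=47233/256 → NEW=255, ERR=-18047/256
(1,1): OLD=215431/2048 → NEW=0, ERR=215431/2048
(1,2): OLD=16017683/65536 → NEW=255, ERR=-693997/65536
(1,3): OLD=13755991/262144 → NEW=0, ERR=13755991/262144
(1,4): OLD=227959589/4194304 → NEW=0, ERR=227959589/4194304
(2,0): OLD=7493821/32768 → NEW=255, ERR=-862019/32768
(2,1): OLD=211782383/1048576 → NEW=255, ERR=-55604497/1048576
(2,2): OLD=4041702541/16777216 → NEW=255, ERR=-236487539/16777216
(2,3): OLD=30805724503/268435456 → NEW=0, ERR=30805724503/268435456
(2,4): OLD=1140191897505/4294967296 → NEW=255, ERR=44975237025/4294967296
(3,0): OLD=-69855507/16777216 → NEW=0, ERR=-69855507/16777216
(3,1): OLD=10109255017/134217728 → NEW=0, ERR=10109255017/134217728
(3,2): OLD=810678345427/4294967296 → NEW=255, ERR=-284538315053/4294967296
(3,3): OLD=721219360987/8589934592 → NEW=0, ERR=721219360987/8589934592
(3,4): OLD=35896007124263/137438953472 → NEW=255, ERR=849073988903/137438953472
Row 0: .###.
Row 1: #.#..
Row 2: ###.#
Row 3: ..#.#

Answer: .###.
#.#..
###.#
..#.#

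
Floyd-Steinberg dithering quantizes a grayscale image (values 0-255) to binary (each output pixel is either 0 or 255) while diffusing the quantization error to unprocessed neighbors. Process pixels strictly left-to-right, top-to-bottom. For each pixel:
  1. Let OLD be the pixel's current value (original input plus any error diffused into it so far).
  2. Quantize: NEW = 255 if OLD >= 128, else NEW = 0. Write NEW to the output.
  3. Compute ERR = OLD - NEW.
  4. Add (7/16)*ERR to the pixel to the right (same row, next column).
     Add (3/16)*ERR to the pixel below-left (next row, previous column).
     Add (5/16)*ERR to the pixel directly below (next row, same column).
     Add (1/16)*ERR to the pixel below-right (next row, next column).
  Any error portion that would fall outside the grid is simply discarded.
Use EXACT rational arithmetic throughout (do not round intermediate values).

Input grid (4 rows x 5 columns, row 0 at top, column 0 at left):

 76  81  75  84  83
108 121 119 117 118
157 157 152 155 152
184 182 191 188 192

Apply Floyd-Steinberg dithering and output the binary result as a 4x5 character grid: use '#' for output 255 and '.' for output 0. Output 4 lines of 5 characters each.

(0,0): OLD=76 → NEW=0, ERR=76
(0,1): OLD=457/4 → NEW=0, ERR=457/4
(0,2): OLD=7999/64 → NEW=0, ERR=7999/64
(0,3): OLD=142009/1024 → NEW=255, ERR=-119111/1024
(0,4): OLD=526095/16384 → NEW=0, ERR=526095/16384
(1,0): OLD=9803/64 → NEW=255, ERR=-6517/64
(1,1): OLD=71853/512 → NEW=255, ERR=-58707/512
(1,2): OLD=1527377/16384 → NEW=0, ERR=1527377/16384
(1,3): OLD=8864909/65536 → NEW=255, ERR=-7846771/65536
(1,4): OLD=71703367/1048576 → NEW=0, ERR=71703367/1048576
(2,0): OLD=849343/8192 → NEW=0, ERR=849343/8192
(2,1): OLD=46568069/262144 → NEW=255, ERR=-20278651/262144
(2,2): OLD=493554575/4194304 → NEW=0, ERR=493554575/4194304
(2,3): OLD=12597238141/67108864 → NEW=255, ERR=-4515522179/67108864
(2,4): OLD=146510085931/1073741824 → NEW=255, ERR=-127294079189/1073741824
(3,0): OLD=846810863/4194304 → NEW=255, ERR=-222736657/4194304
(3,1): OLD=5473945955/33554432 → NEW=255, ERR=-3082434205/33554432
(3,2): OLD=182677074321/1073741824 → NEW=255, ERR=-91127090799/1073741824
(3,3): OLD=246893966289/2147483648 → NEW=0, ERR=246893966289/2147483648
(3,4): OLD=6907890029061/34359738368 → NEW=255, ERR=-1853843254779/34359738368
Row 0: ...#.
Row 1: ##.#.
Row 2: .#.##
Row 3: ###.#

Answer: ...#.
##.#.
.#.##
###.#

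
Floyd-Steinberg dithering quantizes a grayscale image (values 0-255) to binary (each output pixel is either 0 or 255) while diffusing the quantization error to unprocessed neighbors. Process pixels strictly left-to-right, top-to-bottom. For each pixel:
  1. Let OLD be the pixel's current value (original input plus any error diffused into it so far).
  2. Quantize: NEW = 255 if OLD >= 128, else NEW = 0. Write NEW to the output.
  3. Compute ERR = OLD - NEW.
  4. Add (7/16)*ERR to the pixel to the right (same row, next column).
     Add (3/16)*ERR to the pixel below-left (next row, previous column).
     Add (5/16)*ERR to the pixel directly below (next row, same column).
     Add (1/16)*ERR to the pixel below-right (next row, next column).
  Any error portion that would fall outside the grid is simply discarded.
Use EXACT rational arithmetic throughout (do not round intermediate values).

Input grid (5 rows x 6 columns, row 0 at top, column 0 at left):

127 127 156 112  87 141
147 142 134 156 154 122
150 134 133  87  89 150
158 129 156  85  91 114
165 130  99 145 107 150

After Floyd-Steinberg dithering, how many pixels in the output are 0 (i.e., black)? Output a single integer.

Answer: 14

Derivation:
(0,0): OLD=127 → NEW=0, ERR=127
(0,1): OLD=2921/16 → NEW=255, ERR=-1159/16
(0,2): OLD=31823/256 → NEW=0, ERR=31823/256
(0,3): OLD=681513/4096 → NEW=255, ERR=-362967/4096
(0,4): OLD=3160863/65536 → NEW=0, ERR=3160863/65536
(0,5): OLD=169975257/1048576 → NEW=255, ERR=-97411623/1048576
(1,0): OLD=44315/256 → NEW=255, ERR=-20965/256
(1,1): OLD=235069/2048 → NEW=0, ERR=235069/2048
(1,2): OLD=13233025/65536 → NEW=255, ERR=-3478655/65536
(1,3): OLD=31954797/262144 → NEW=0, ERR=31954797/262144
(1,4): OLD=3346140199/16777216 → NEW=255, ERR=-932049881/16777216
(1,5): OLD=19241027553/268435456 → NEW=0, ERR=19241027553/268435456
(2,0): OLD=4781807/32768 → NEW=255, ERR=-3574033/32768
(2,1): OLD=112280757/1048576 → NEW=0, ERR=112280757/1048576
(2,2): OLD=3242855519/16777216 → NEW=255, ERR=-1035334561/16777216
(2,3): OLD=11322696231/134217728 → NEW=0, ERR=11322696231/134217728
(2,4): OLD=556650640885/4294967296 → NEW=255, ERR=-538566019595/4294967296
(2,5): OLD=7838636807939/68719476736 → NEW=0, ERR=7838636807939/68719476736
(3,0): OLD=2415797119/16777216 → NEW=255, ERR=-1862392961/16777216
(3,1): OLD=12818987539/134217728 → NEW=0, ERR=12818987539/134217728
(3,2): OLD=215833502505/1073741824 → NEW=255, ERR=-57970662615/1073741824
(3,3): OLD=4148864659899/68719476736 → NEW=0, ERR=4148864659899/68719476736
(3,4): OLD=57662730036699/549755813888 → NEW=0, ERR=57662730036699/549755813888
(3,5): OLD=1651002736598005/8796093022208 → NEW=255, ERR=-592000984065035/8796093022208
(4,0): OLD=318296046097/2147483648 → NEW=255, ERR=-229312284143/2147483648
(4,1): OLD=3300888727261/34359738368 → NEW=0, ERR=3300888727261/34359738368
(4,2): OLD=155523396894343/1099511627776 → NEW=255, ERR=-124852068188537/1099511627776
(4,3): OLD=2295426093614915/17592186044416 → NEW=255, ERR=-2190581347711165/17592186044416
(4,4): OLD=21519893328477811/281474976710656 → NEW=0, ERR=21519893328477811/281474976710656
(4,5): OLD=760982357733303365/4503599627370496 → NEW=255, ERR=-387435547246173115/4503599627370496
Output grid:
  Row 0: .#.#.#  (3 black, running=3)
  Row 1: #.#.#.  (3 black, running=6)
  Row 2: #.#.#.  (3 black, running=9)
  Row 3: #.#..#  (3 black, running=12)
  Row 4: #.##.#  (2 black, running=14)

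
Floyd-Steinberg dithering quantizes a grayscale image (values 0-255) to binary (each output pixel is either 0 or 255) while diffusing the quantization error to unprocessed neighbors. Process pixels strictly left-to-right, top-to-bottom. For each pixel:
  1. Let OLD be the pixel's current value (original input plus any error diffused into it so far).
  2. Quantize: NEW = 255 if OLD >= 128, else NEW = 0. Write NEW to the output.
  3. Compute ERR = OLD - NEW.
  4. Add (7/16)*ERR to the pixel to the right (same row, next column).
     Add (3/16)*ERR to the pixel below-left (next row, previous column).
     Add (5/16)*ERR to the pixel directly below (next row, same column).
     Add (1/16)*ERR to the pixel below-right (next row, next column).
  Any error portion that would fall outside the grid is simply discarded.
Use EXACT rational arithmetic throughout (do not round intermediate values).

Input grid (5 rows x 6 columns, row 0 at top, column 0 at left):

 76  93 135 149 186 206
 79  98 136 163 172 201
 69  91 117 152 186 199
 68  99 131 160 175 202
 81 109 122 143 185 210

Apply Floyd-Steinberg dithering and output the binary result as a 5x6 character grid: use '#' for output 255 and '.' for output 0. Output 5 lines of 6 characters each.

(0,0): OLD=76 → NEW=0, ERR=76
(0,1): OLD=505/4 → NEW=0, ERR=505/4
(0,2): OLD=12175/64 → NEW=255, ERR=-4145/64
(0,3): OLD=123561/1024 → NEW=0, ERR=123561/1024
(0,4): OLD=3912351/16384 → NEW=255, ERR=-265569/16384
(0,5): OLD=52142681/262144 → NEW=255, ERR=-14704039/262144
(1,0): OLD=8091/64 → NEW=0, ERR=8091/64
(1,1): OLD=94909/512 → NEW=255, ERR=-35651/512
(1,2): OLD=1897473/16384 → NEW=0, ERR=1897473/16384
(1,3): OLD=16009709/65536 → NEW=255, ERR=-701971/65536
(1,4): OLD=668039079/4194304 → NEW=255, ERR=-401508441/4194304
(1,5): OLD=9434013793/67108864 → NEW=255, ERR=-7678746527/67108864
(2,0): OLD=781935/8192 → NEW=0, ERR=781935/8192
(2,1): OLD=36861749/262144 → NEW=255, ERR=-29984971/262144
(2,2): OLD=405959647/4194304 → NEW=0, ERR=405959647/4194304
(2,3): OLD=6049430951/33554432 → NEW=255, ERR=-2506949209/33554432
(2,4): OLD=108742957173/1073741824 → NEW=0, ERR=108742957173/1073741824
(2,5): OLD=3462908784771/17179869184 → NEW=255, ERR=-917957857149/17179869184
(3,0): OLD=320367359/4194304 → NEW=0, ERR=320367359/4194304
(3,1): OLD=4052890515/33554432 → NEW=0, ERR=4052890515/33554432
(3,2): OLD=51789892521/268435456 → NEW=255, ERR=-16661148759/268435456
(3,3): OLD=2311309571899/17179869184 → NEW=255, ERR=-2069557070021/17179869184
(3,4): OLD=19139369616219/137438953472 → NEW=255, ERR=-15907563519141/137438953472
(3,5): OLD=310050537219701/2199023255552 → NEW=255, ERR=-250700392946059/2199023255552
(4,0): OLD=68459909777/536870912 → NEW=0, ERR=68459909777/536870912
(4,1): OLD=1680793609565/8589934592 → NEW=255, ERR=-509639711395/8589934592
(4,2): OLD=16934989818375/274877906944 → NEW=0, ERR=16934989818375/274877906944
(4,3): OLD=469394616770755/4398046511104 → NEW=0, ERR=469394616770755/4398046511104
(4,4): OLD=11724760859598835/70368744177664 → NEW=255, ERR=-6219268905705485/70368744177664
(4,5): OLD=144647362703843013/1125899906842624 → NEW=255, ERR=-142457113541026107/1125899906842624
Row 0: ..#.##
Row 1: .#.###
Row 2: .#.#.#
Row 3: ..####
Row 4: .#..##

Answer: ..#.##
.#.###
.#.#.#
..####
.#..##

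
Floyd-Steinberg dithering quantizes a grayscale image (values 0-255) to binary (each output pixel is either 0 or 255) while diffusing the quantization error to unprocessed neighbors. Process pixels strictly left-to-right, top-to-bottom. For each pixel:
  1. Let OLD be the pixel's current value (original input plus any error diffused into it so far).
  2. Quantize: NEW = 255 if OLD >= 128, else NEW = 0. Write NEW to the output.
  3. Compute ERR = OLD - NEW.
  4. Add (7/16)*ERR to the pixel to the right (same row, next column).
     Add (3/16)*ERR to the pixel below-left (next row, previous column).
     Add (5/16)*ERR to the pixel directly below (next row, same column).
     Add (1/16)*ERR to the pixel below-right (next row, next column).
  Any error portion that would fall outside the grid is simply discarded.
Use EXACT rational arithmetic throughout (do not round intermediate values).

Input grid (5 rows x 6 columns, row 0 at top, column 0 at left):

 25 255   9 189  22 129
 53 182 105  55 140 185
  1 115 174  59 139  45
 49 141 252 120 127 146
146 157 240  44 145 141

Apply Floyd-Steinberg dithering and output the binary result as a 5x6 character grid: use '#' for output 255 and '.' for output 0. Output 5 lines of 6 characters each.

(0,0): OLD=25 → NEW=0, ERR=25
(0,1): OLD=4255/16 → NEW=255, ERR=175/16
(0,2): OLD=3529/256 → NEW=0, ERR=3529/256
(0,3): OLD=798847/4096 → NEW=255, ERR=-245633/4096
(0,4): OLD=-277639/65536 → NEW=0, ERR=-277639/65536
(0,5): OLD=133322831/1048576 → NEW=0, ERR=133322831/1048576
(1,0): OLD=16093/256 → NEW=0, ERR=16093/256
(1,1): OLD=444555/2048 → NEW=255, ERR=-77685/2048
(1,2): OLD=5383911/65536 → NEW=0, ERR=5383911/65536
(1,3): OLD=18944731/262144 → NEW=0, ERR=18944731/262144
(1,4): OLD=3194138033/16777216 → NEW=255, ERR=-1084052047/16777216
(1,5): OLD=52666945927/268435456 → NEW=255, ERR=-15784095353/268435456
(2,0): OLD=443433/32768 → NEW=0, ERR=443433/32768
(2,1): OLD=134636243/1048576 → NEW=255, ERR=-132750637/1048576
(2,2): OLD=2608256057/16777216 → NEW=255, ERR=-1669934023/16777216
(2,3): OLD=4168296369/134217728 → NEW=0, ERR=4168296369/134217728
(2,4): OLD=540679558035/4294967296 → NEW=0, ERR=540679558035/4294967296
(2,5): OLD=5336888407093/68719476736 → NEW=0, ERR=5336888407093/68719476736
(3,0): OLD=494780953/16777216 → NEW=0, ERR=494780953/16777216
(3,1): OLD=12955025317/134217728 → NEW=0, ERR=12955025317/134217728
(3,2): OLD=280283251583/1073741824 → NEW=255, ERR=6479086463/1073741824
(3,3): OLD=10289214612541/68719476736 → NEW=255, ERR=-7234251955139/68719476736
(3,4): OLD=75198705323293/549755813888 → NEW=255, ERR=-64989027218147/549755813888
(3,5): OLD=1111988910427539/8796093022208 → NEW=0, ERR=1111988910427539/8796093022208
(4,0): OLD=372188926679/2147483648 → NEW=255, ERR=-175419403561/2147483648
(4,1): OLD=5305151604971/34359738368 → NEW=255, ERR=-3456581678869/34359738368
(4,2): OLD=202494171927121/1099511627776 → NEW=255, ERR=-77881293155759/1099511627776
(4,3): OLD=-733152601317899/17592186044416 → NEW=0, ERR=-733152601317899/17592186044416
(4,4): OLD=30103524020965957/281474976710656 → NEW=0, ERR=30103524020965957/281474976710656
(4,5): OLD=990376059338716611/4503599627370496 → NEW=255, ERR=-158041845640759869/4503599627370496
Row 0: .#.#..
Row 1: .#..##
Row 2: .##...
Row 3: ..###.
Row 4: ###..#

Answer: .#.#..
.#..##
.##...
..###.
###..#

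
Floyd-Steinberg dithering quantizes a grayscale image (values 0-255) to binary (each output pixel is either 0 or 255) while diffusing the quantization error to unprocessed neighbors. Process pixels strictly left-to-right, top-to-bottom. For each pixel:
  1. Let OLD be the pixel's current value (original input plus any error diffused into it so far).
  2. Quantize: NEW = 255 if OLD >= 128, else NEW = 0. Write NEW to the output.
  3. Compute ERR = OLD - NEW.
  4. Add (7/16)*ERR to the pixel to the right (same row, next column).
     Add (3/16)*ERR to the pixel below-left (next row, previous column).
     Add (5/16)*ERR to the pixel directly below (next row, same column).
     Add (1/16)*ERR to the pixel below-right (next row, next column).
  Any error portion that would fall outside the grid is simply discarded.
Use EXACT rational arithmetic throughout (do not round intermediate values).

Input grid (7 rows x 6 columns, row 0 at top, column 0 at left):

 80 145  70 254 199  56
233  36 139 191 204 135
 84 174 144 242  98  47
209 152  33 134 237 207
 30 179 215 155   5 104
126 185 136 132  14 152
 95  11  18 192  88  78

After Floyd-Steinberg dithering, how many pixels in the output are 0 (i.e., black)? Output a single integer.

Answer: 22

Derivation:
(0,0): OLD=80 → NEW=0, ERR=80
(0,1): OLD=180 → NEW=255, ERR=-75
(0,2): OLD=595/16 → NEW=0, ERR=595/16
(0,3): OLD=69189/256 → NEW=255, ERR=3909/256
(0,4): OLD=842467/4096 → NEW=255, ERR=-202013/4096
(0,5): OLD=2255925/65536 → NEW=0, ERR=2255925/65536
(1,0): OLD=3903/16 → NEW=255, ERR=-177/16
(1,1): OLD=2521/128 → NEW=0, ERR=2521/128
(1,2): OLD=644765/4096 → NEW=255, ERR=-399715/4096
(1,3): OLD=2394593/16384 → NEW=255, ERR=-1783327/16384
(1,4): OLD=155583787/1048576 → NEW=255, ERR=-111803093/1048576
(1,5): OLD=1611061181/16777216 → NEW=0, ERR=1611061181/16777216
(2,0): OLD=172515/2048 → NEW=0, ERR=172515/2048
(2,1): OLD=12977377/65536 → NEW=255, ERR=-3734303/65536
(2,2): OLD=72768451/1048576 → NEW=0, ERR=72768451/1048576
(2,3): OLD=1780532235/8388608 → NEW=255, ERR=-358562805/8388608
(2,4): OLD=15349604673/268435456 → NEW=0, ERR=15349604673/268435456
(2,5): OLD=409573998295/4294967296 → NEW=0, ERR=409573998295/4294967296
(3,0): OLD=235551875/1048576 → NEW=255, ERR=-31835005/1048576
(3,1): OLD=1167590295/8388608 → NEW=255, ERR=-971504745/8388608
(3,2): OLD=-507144675/67108864 → NEW=0, ERR=-507144675/67108864
(3,3): OLD=568633055439/4294967296 → NEW=255, ERR=-526583605041/4294967296
(3,4): OLD=7436768481855/34359738368 → NEW=255, ERR=-1324964801985/34359738368
(3,5): OLD=122872409190865/549755813888 → NEW=255, ERR=-17315323350575/549755813888
(4,0): OLD=-161382595/134217728 → NEW=0, ERR=-161382595/134217728
(4,1): OLD=298431766537/2147483648 → NEW=255, ERR=-249176563703/2147483648
(4,2): OLD=9046768065835/68719476736 → NEW=255, ERR=-8476698501845/68719476736
(4,3): OLD=60491619429975/1099511627776 → NEW=0, ERR=60491619429975/1099511627776
(4,4): OLD=60710554920359/17592186044416 → NEW=0, ERR=60710554920359/17592186044416
(4,5): OLD=26249537747642417/281474976710656 → NEW=0, ERR=26249537747642417/281474976710656
(5,0): OLD=3568886735659/34359738368 → NEW=0, ERR=3568886735659/34359738368
(5,1): OLD=187993091851131/1099511627776 → NEW=255, ERR=-92382373231749/1099511627776
(5,2): OLD=560810633472361/8796093022208 → NEW=0, ERR=560810633472361/8796093022208
(5,3): OLD=47857472197106403/281474976710656 → NEW=255, ERR=-23918646864110877/281474976710656
(5,4): OLD=-661102631869953/562949953421312 → NEW=0, ERR=-661102631869953/562949953421312
(5,5): OLD=1628904683531416771/9007199254740992 → NEW=255, ERR=-667931126427536189/9007199254740992
(6,0): OLD=1965132432229713/17592186044416 → NEW=0, ERR=1965132432229713/17592186044416
(6,1): OLD=14653695720376861/281474976710656 → NEW=0, ERR=14653695720376861/281474976710656
(6,2): OLD=44491134137806085/1125899906842624 → NEW=0, ERR=44491134137806085/1125899906842624
(6,3): OLD=3359646660796208473/18014398509481984 → NEW=255, ERR=-1234024959121697447/18014398509481984
(6,4): OLD=11081941808531245601/288230376151711744 → NEW=0, ERR=11081941808531245601/288230376151711744
(6,5): OLD=330077637321131769543/4611686018427387904 → NEW=0, ERR=330077637321131769543/4611686018427387904
Output grid:
  Row 0: .#.##.  (3 black, running=3)
  Row 1: #.###.  (2 black, running=5)
  Row 2: .#.#..  (4 black, running=9)
  Row 3: ##.###  (1 black, running=10)
  Row 4: .##...  (4 black, running=14)
  Row 5: .#.#.#  (3 black, running=17)
  Row 6: ...#..  (5 black, running=22)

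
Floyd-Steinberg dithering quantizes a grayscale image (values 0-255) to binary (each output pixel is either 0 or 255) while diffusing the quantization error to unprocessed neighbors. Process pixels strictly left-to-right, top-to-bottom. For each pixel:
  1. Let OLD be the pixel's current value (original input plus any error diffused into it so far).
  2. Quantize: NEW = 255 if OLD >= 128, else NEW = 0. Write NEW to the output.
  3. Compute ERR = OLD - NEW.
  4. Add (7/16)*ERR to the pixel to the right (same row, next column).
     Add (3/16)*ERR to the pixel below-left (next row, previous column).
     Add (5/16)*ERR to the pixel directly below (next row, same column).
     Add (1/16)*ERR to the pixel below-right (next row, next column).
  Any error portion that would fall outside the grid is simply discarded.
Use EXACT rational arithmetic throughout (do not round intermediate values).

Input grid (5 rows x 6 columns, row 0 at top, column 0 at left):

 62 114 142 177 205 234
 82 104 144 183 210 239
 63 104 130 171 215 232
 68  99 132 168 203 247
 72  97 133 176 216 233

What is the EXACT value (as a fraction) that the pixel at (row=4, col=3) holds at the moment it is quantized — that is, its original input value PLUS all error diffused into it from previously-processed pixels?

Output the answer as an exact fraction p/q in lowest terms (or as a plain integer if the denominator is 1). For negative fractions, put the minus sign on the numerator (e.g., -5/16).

Answer: 1074377088953323/8796093022208

Derivation:
(0,0): OLD=62 → NEW=0, ERR=62
(0,1): OLD=1129/8 → NEW=255, ERR=-911/8
(0,2): OLD=11799/128 → NEW=0, ERR=11799/128
(0,3): OLD=445089/2048 → NEW=255, ERR=-77151/2048
(0,4): OLD=6177383/32768 → NEW=255, ERR=-2178457/32768
(0,5): OLD=107434193/524288 → NEW=255, ERR=-26259247/524288
(1,0): OLD=10243/128 → NEW=0, ERR=10243/128
(1,1): OLD=127573/1024 → NEW=0, ERR=127573/1024
(1,2): OLD=6983865/32768 → NEW=255, ERR=-1371975/32768
(1,3): OLD=19163493/131072 → NEW=255, ERR=-14259867/131072
(1,4): OLD=1089526447/8388608 → NEW=255, ERR=-1049568593/8388608
(1,5): OLD=22072632089/134217728 → NEW=255, ERR=-12152888551/134217728
(2,0): OLD=1824631/16384 → NEW=0, ERR=1824631/16384
(2,1): OLD=98988749/524288 → NEW=255, ERR=-34704691/524288
(2,2): OLD=632027175/8388608 → NEW=0, ERR=632027175/8388608
(2,3): OLD=9656166447/67108864 → NEW=255, ERR=-7456593873/67108864
(2,4): OLD=222290413197/2147483648 → NEW=0, ERR=222290413197/2147483648
(2,5): OLD=8286571549867/34359738368 → NEW=255, ERR=-475161733973/34359738368
(3,0): OLD=758252231/8388608 → NEW=0, ERR=758252231/8388608
(3,1): OLD=9324619003/67108864 → NEW=255, ERR=-7788141317/67108864
(3,2): OLD=42843018241/536870912 → NEW=0, ERR=42843018241/536870912
(3,3): OLD=6607655733283/34359738368 → NEW=255, ERR=-2154077550557/34359738368
(3,4): OLD=54530929578115/274877906944 → NEW=255, ERR=-15562936692605/274877906944
(3,5): OLD=986823634924749/4398046511104 → NEW=255, ERR=-134678225406771/4398046511104
(4,0): OLD=84275076617/1073741824 → NEW=0, ERR=84275076617/1073741824
(4,1): OLD=1987435936821/17179869184 → NEW=0, ERR=1987435936821/17179869184
(4,2): OLD=104201631193743/549755813888 → NEW=255, ERR=-35986101347697/549755813888
(4,3): OLD=1074377088953323/8796093022208 → NEW=0, ERR=1074377088953323/8796093022208
Target (4,3): original=176, with diffused error = 1074377088953323/8796093022208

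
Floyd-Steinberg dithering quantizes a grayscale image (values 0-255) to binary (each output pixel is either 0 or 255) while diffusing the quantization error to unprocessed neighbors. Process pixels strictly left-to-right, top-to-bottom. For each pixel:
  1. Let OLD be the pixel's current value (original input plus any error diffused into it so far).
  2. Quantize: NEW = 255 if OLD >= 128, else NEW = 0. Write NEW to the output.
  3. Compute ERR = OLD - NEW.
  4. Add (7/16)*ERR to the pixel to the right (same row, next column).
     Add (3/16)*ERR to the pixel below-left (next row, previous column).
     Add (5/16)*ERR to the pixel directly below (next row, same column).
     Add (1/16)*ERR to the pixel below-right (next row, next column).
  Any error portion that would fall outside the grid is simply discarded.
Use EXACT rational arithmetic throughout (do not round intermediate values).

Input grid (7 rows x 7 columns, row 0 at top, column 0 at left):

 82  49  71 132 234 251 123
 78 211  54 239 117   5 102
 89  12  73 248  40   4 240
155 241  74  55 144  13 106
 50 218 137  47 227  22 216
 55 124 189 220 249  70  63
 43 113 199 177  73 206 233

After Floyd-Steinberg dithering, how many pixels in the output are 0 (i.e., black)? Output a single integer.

(0,0): OLD=82 → NEW=0, ERR=82
(0,1): OLD=679/8 → NEW=0, ERR=679/8
(0,2): OLD=13841/128 → NEW=0, ERR=13841/128
(0,3): OLD=367223/2048 → NEW=255, ERR=-155017/2048
(0,4): OLD=6582593/32768 → NEW=255, ERR=-1773247/32768
(0,5): OLD=119183559/524288 → NEW=255, ERR=-14509881/524288
(0,6): OLD=930229617/8388608 → NEW=0, ERR=930229617/8388608
(1,0): OLD=15301/128 → NEW=0, ERR=15301/128
(1,1): OLD=322787/1024 → NEW=255, ERR=61667/1024
(1,2): OLD=3448863/32768 → NEW=0, ERR=3448863/32768
(1,3): OLD=33817267/131072 → NEW=255, ERR=393907/131072
(1,4): OLD=767422777/8388608 → NEW=0, ERR=767422777/8388608
(1,5): OLD=3609497609/67108864 → NEW=0, ERR=3609497609/67108864
(1,6): OLD=170140069223/1073741824 → NEW=255, ERR=-103664095897/1073741824
(2,0): OLD=2255217/16384 → NEW=255, ERR=-1922703/16384
(2,1): OLD=3503979/524288 → NEW=0, ERR=3503979/524288
(2,2): OLD=949105665/8388608 → NEW=0, ERR=949105665/8388608
(2,3): OLD=21620481849/67108864 → NEW=255, ERR=4507721529/67108864
(2,4): OLD=58115403977/536870912 → NEW=0, ERR=58115403977/536870912
(2,5): OLD=958332768899/17179869184 → NEW=0, ERR=958332768899/17179869184
(2,6): OLD=65309930764997/274877906944 → NEW=255, ERR=-4783935505723/274877906944
(3,0): OLD=1003113697/8388608 → NEW=0, ERR=1003113697/8388608
(3,1): OLD=20755739853/67108864 → NEW=255, ERR=3642979533/67108864
(3,2): OLD=78446826103/536870912 → NEW=255, ERR=-58455256457/536870912
(3,3): OLD=119664360753/2147483648 → NEW=0, ERR=119664360753/2147483648
(3,4): OLD=59611062456545/274877906944 → NEW=255, ERR=-10482803814175/274877906944
(3,5): OLD=37932439888051/2199023255552 → NEW=0, ERR=37932439888051/2199023255552
(3,6): OLD=3926379694822701/35184372088832 → NEW=0, ERR=3926379694822701/35184372088832
(4,0): OLD=104740577679/1073741824 → NEW=0, ERR=104740577679/1073741824
(4,1): OLD=4547500902979/17179869184 → NEW=255, ERR=166634261059/17179869184
(4,2): OLD=33276419464141/274877906944 → NEW=0, ERR=33276419464141/274877906944
(4,3): OLD=227425405202143/2199023255552 → NEW=0, ERR=227425405202143/2199023255552
(4,4): OLD=4697925886544045/17592186044416 → NEW=255, ERR=211918445217965/17592186044416
(4,5): OLD=28823692595618157/562949953421312 → NEW=0, ERR=28823692595618157/562949953421312
(4,6): OLD=2471141967390538507/9007199254740992 → NEW=255, ERR=174306157431585547/9007199254740992
(5,0): OLD=23997433879417/274877906944 → NEW=0, ERR=23997433879417/274877906944
(5,1): OLD=426656695847891/2199023255552 → NEW=255, ERR=-134094234317869/2199023255552
(5,2): OLD=3872924432075893/17592186044416 → NEW=255, ERR=-613083009250187/17592186044416
(5,3): OLD=34747688100518825/140737488355328 → NEW=255, ERR=-1140371430089815/140737488355328
(5,4): OLD=2389461147141469667/9007199254740992 → NEW=255, ERR=92625337182516707/9007199254740992
(5,5): OLD=6836878324741667635/72057594037927936 → NEW=0, ERR=6836878324741667635/72057594037927936
(5,6): OLD=131153882012925578909/1152921504606846976 → NEW=0, ERR=131153882012925578909/1152921504606846976
(6,0): OLD=2070542652042849/35184372088832 → NEW=0, ERR=2070542652042849/35184372088832
(6,1): OLD=66772778036542933/562949953421312 → NEW=0, ERR=66772778036542933/562949953421312
(6,2): OLD=2113736235322775775/9007199254740992 → NEW=255, ERR=-183099574636177185/9007199254740992
(6,3): OLD=11912874960077981313/72057594037927936 → NEW=255, ERR=-6461811519593642367/72057594037927936
(6,4): OLD=7820295936058002323/144115188075855872 → NEW=0, ERR=7820295936058002323/144115188075855872
(6,5): OLD=5190233806780888049007/18446744073709551616 → NEW=255, ERR=486314067984952386927/18446744073709551616
(6,6): OLD=84416211794851788360217/295147905179352825856 → NEW=255, ERR=9153495974116817766937/295147905179352825856
Output grid:
  Row 0: ...###.  (4 black, running=4)
  Row 1: .#.#..#  (4 black, running=8)
  Row 2: #..#..#  (4 black, running=12)
  Row 3: .##.#..  (4 black, running=16)
  Row 4: .#..#.#  (4 black, running=20)
  Row 5: .####..  (3 black, running=23)
  Row 6: ..##.##  (3 black, running=26)

Answer: 26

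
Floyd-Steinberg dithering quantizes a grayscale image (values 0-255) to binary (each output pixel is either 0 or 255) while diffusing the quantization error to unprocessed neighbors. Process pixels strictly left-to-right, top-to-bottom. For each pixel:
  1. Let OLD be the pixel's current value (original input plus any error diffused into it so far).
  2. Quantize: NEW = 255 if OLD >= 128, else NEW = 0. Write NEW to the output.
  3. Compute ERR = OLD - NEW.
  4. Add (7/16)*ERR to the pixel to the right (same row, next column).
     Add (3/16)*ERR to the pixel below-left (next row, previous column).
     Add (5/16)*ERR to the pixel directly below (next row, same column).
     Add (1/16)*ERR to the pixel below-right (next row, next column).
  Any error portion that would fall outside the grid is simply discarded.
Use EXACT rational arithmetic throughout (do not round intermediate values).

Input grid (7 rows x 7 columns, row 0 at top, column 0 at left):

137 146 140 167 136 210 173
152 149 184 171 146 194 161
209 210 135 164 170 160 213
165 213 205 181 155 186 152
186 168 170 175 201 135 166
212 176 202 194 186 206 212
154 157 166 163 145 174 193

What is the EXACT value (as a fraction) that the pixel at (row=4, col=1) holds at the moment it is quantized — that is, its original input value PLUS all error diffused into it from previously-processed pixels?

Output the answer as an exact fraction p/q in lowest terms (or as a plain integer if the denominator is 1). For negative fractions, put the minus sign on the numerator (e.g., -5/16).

Answer: 1096139143103/17179869184

Derivation:
(0,0): OLD=137 → NEW=255, ERR=-118
(0,1): OLD=755/8 → NEW=0, ERR=755/8
(0,2): OLD=23205/128 → NEW=255, ERR=-9435/128
(0,3): OLD=275971/2048 → NEW=255, ERR=-246269/2048
(0,4): OLD=2732565/32768 → NEW=0, ERR=2732565/32768
(0,5): OLD=129228435/524288 → NEW=255, ERR=-4465005/524288
(0,6): OLD=1419974149/8388608 → NEW=255, ERR=-719120891/8388608
(1,0): OLD=17001/128 → NEW=255, ERR=-15639/128
(1,1): OLD=106335/1024 → NEW=0, ERR=106335/1024
(1,2): OLD=6217675/32768 → NEW=255, ERR=-2138165/32768
(1,3): OLD=15191727/131072 → NEW=0, ERR=15191727/131072
(1,4): OLD=1792270445/8388608 → NEW=255, ERR=-346824595/8388608
(1,5): OLD=10897720317/67108864 → NEW=255, ERR=-6215040003/67108864
(1,6): OLD=100030797363/1073741824 → NEW=0, ERR=100030797363/1073741824
(2,0): OLD=3117701/16384 → NEW=255, ERR=-1060219/16384
(2,1): OLD=101852935/524288 → NEW=255, ERR=-31840505/524288
(2,2): OLD=975269589/8388608 → NEW=0, ERR=975269589/8388608
(2,3): OLD=16056051565/67108864 → NEW=255, ERR=-1056708755/67108864
(2,4): OLD=75199604605/536870912 → NEW=255, ERR=-61702477955/536870912
(2,5): OLD=1643440021759/17179869184 → NEW=0, ERR=1643440021759/17179869184
(2,6): OLD=76464487879657/274877906944 → NEW=255, ERR=6370621608937/274877906944
(3,0): OLD=1118963765/8388608 → NEW=255, ERR=-1020131275/8388608
(3,1): OLD=10641596689/67108864 → NEW=255, ERR=-6471163631/67108864
(3,2): OLD=103292000579/536870912 → NEW=255, ERR=-33610081981/536870912
(3,3): OLD=288637264229/2147483648 → NEW=255, ERR=-258971066011/2147483648
(3,4): OLD=22891102030901/274877906944 → NEW=0, ERR=22891102030901/274877906944
(3,5): OLD=548634881568111/2199023255552 → NEW=255, ERR=-12116048597649/2199023255552
(3,6): OLD=5728397404461553/35184372088832 → NEW=255, ERR=-3243617478190607/35184372088832
(4,0): OLD=139497237371/1073741824 → NEW=255, ERR=-134306927749/1073741824
(4,1): OLD=1096139143103/17179869184 → NEW=0, ERR=1096139143103/17179869184
Target (4,1): original=168, with diffused error = 1096139143103/17179869184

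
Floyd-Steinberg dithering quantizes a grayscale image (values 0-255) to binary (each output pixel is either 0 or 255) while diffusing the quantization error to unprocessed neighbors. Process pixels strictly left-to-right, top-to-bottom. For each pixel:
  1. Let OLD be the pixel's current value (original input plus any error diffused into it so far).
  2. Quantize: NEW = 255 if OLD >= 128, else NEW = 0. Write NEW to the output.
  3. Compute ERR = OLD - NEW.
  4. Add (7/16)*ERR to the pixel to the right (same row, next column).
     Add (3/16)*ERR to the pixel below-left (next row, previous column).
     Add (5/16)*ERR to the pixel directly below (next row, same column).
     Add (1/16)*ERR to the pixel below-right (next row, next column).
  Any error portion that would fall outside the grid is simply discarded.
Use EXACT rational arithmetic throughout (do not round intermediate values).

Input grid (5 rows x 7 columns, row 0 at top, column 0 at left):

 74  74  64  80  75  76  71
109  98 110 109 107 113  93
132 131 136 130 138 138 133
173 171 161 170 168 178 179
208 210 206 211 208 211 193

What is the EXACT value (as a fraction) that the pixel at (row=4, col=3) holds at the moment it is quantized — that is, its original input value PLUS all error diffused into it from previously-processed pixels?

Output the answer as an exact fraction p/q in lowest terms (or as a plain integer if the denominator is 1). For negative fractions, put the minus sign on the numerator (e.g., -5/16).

(0,0): OLD=74 → NEW=0, ERR=74
(0,1): OLD=851/8 → NEW=0, ERR=851/8
(0,2): OLD=14149/128 → NEW=0, ERR=14149/128
(0,3): OLD=262883/2048 → NEW=255, ERR=-259357/2048
(0,4): OLD=642101/32768 → NEW=0, ERR=642101/32768
(0,5): OLD=44340595/524288 → NEW=0, ERR=44340595/524288
(0,6): OLD=905975333/8388608 → NEW=0, ERR=905975333/8388608
(1,0): OLD=19465/128 → NEW=255, ERR=-13175/128
(1,1): OLD=114239/1024 → NEW=0, ERR=114239/1024
(1,2): OLD=5775531/32768 → NEW=255, ERR=-2580309/32768
(1,3): OLD=5971279/131072 → NEW=0, ERR=5971279/131072
(1,4): OLD=1182771341/8388608 → NEW=255, ERR=-956323699/8388608
(1,5): OLD=7450944413/67108864 → NEW=0, ERR=7450944413/67108864
(1,6): OLD=193929210003/1073741824 → NEW=255, ERR=-79874955117/1073741824
(2,0): OLD=1978405/16384 → NEW=0, ERR=1978405/16384
(2,1): OLD=103543911/524288 → NEW=255, ERR=-30149529/524288
(2,2): OLD=853524981/8388608 → NEW=0, ERR=853524981/8388608
(2,3): OLD=10902129293/67108864 → NEW=255, ERR=-6210631027/67108864
(2,4): OLD=45929567325/536870912 → NEW=0, ERR=45929567325/536870912
(2,5): OLD=3247877144159/17179869184 → NEW=255, ERR=-1132989497761/17179869184
(2,6): OLD=24145280499593/274877906944 → NEW=0, ERR=24145280499593/274877906944
(3,0): OLD=1677325397/8388608 → NEW=255, ERR=-461769643/8388608
(3,1): OLD=10440199985/67108864 → NEW=255, ERR=-6672560335/67108864
(3,2): OLD=68907238883/536870912 → NEW=255, ERR=-67994843677/536870912
(3,3): OLD=232078508645/2147483648 → NEW=0, ERR=232078508645/2147483648
(3,4): OLD=61535725586517/274877906944 → NEW=255, ERR=-8558140684203/274877906944
(3,5): OLD=364128957167695/2199023255552 → NEW=255, ERR=-196621972998065/2199023255552
(3,6): OLD=5742437357184785/35184372088832 → NEW=255, ERR=-3229577525467375/35184372088832
(4,0): OLD=184849832667/1073741824 → NEW=255, ERR=-88954332453/1073741824
(4,1): OLD=1984211798303/17179869184 → NEW=0, ERR=1984211798303/17179869184
(4,2): OLD=63496865191985/274877906944 → NEW=255, ERR=-6597001078735/274877906944
(4,3): OLD=484925634904683/2199023255552 → NEW=255, ERR=-75825295261077/2199023255552
Target (4,3): original=211, with diffused error = 484925634904683/2199023255552

Answer: 484925634904683/2199023255552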